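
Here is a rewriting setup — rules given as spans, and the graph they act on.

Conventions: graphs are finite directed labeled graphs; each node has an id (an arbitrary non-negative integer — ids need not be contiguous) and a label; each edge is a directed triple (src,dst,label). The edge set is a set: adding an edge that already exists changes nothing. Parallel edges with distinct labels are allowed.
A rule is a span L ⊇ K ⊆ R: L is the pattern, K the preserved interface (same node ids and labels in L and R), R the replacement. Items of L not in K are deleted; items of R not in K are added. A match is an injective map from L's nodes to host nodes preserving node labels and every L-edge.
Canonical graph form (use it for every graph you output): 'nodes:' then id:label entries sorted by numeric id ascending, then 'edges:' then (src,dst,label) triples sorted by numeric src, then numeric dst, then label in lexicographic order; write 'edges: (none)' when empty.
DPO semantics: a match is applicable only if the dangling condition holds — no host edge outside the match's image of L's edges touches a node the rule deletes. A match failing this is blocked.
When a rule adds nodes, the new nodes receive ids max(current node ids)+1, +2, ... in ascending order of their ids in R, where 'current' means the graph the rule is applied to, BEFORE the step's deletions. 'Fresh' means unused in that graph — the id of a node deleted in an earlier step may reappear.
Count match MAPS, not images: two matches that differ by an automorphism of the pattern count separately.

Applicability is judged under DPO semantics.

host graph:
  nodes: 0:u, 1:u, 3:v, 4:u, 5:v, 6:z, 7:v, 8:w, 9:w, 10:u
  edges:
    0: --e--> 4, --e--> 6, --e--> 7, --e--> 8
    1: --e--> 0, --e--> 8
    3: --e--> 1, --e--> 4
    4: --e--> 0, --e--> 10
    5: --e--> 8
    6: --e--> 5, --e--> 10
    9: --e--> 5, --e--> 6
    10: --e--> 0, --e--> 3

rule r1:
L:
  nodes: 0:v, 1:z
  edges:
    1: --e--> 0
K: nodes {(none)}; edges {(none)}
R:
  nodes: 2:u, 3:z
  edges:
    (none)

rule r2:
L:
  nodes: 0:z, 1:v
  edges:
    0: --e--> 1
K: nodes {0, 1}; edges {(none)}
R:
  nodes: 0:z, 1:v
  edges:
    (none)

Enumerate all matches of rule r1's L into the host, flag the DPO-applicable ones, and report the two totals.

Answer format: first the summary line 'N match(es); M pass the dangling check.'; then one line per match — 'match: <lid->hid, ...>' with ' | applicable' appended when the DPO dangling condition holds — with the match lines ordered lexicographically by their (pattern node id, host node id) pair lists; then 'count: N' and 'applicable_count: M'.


1 match(es); 0 pass the dangling check.
match: 0->5, 1->6
count: 1
applicable_count: 0


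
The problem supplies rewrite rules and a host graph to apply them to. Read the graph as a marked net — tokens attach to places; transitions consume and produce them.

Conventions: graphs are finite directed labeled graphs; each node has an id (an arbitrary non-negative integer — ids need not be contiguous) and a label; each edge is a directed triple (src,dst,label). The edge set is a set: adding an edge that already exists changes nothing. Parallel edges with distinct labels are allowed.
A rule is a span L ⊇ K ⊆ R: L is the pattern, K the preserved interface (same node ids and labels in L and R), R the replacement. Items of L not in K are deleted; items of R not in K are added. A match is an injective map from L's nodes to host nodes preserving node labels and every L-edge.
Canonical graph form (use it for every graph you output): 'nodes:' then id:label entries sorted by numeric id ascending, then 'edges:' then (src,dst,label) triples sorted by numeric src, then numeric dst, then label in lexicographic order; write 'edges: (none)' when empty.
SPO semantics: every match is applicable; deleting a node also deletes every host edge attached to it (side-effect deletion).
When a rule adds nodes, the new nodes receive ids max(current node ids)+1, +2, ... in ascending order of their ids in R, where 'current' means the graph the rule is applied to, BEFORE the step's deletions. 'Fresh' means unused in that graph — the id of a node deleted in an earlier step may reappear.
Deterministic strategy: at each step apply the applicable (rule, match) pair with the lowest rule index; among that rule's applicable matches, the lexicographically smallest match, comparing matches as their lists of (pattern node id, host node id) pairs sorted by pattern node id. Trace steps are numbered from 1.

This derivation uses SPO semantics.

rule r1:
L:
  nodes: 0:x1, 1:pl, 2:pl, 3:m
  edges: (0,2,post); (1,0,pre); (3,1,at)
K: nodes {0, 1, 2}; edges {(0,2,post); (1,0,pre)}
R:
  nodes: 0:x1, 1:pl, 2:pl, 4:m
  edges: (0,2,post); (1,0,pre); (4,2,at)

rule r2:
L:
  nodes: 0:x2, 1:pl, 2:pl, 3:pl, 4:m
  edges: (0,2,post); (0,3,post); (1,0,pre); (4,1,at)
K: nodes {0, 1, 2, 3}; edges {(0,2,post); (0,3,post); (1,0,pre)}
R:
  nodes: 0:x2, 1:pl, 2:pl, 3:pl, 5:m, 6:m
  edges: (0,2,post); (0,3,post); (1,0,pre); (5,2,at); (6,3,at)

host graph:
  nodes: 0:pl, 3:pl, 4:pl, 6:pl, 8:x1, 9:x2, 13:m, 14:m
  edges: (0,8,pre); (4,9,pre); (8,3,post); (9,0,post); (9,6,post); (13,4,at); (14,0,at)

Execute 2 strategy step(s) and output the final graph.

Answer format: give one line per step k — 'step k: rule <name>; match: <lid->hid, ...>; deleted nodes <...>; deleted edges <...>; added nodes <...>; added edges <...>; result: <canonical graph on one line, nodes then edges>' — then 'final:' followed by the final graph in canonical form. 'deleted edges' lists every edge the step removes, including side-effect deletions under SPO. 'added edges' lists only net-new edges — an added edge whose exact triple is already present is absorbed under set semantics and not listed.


step 1: rule r1; match: 0->8, 1->0, 2->3, 3->14; deleted nodes 14; deleted edges (14,0,at); added nodes 15; added edges (15,3,at); result: nodes: 0:pl, 3:pl, 4:pl, 6:pl, 8:x1, 9:x2, 13:m, 15:m edges: (0,8,pre); (4,9,pre); (8,3,post); (9,0,post); (9,6,post); (13,4,at); (15,3,at)
step 2: rule r2; match: 0->9, 1->4, 2->0, 3->6, 4->13; deleted nodes 13; deleted edges (13,4,at); added nodes 16, 17; added edges (16,0,at); (17,6,at); result: nodes: 0:pl, 3:pl, 4:pl, 6:pl, 8:x1, 9:x2, 15:m, 16:m, 17:m edges: (0,8,pre); (4,9,pre); (8,3,post); (9,0,post); (9,6,post); (15,3,at); (16,0,at); (17,6,at)
final:
nodes: 0:pl, 3:pl, 4:pl, 6:pl, 8:x1, 9:x2, 15:m, 16:m, 17:m
edges: (0,8,pre); (4,9,pre); (8,3,post); (9,0,post); (9,6,post); (15,3,at); (16,0,at); (17,6,at)


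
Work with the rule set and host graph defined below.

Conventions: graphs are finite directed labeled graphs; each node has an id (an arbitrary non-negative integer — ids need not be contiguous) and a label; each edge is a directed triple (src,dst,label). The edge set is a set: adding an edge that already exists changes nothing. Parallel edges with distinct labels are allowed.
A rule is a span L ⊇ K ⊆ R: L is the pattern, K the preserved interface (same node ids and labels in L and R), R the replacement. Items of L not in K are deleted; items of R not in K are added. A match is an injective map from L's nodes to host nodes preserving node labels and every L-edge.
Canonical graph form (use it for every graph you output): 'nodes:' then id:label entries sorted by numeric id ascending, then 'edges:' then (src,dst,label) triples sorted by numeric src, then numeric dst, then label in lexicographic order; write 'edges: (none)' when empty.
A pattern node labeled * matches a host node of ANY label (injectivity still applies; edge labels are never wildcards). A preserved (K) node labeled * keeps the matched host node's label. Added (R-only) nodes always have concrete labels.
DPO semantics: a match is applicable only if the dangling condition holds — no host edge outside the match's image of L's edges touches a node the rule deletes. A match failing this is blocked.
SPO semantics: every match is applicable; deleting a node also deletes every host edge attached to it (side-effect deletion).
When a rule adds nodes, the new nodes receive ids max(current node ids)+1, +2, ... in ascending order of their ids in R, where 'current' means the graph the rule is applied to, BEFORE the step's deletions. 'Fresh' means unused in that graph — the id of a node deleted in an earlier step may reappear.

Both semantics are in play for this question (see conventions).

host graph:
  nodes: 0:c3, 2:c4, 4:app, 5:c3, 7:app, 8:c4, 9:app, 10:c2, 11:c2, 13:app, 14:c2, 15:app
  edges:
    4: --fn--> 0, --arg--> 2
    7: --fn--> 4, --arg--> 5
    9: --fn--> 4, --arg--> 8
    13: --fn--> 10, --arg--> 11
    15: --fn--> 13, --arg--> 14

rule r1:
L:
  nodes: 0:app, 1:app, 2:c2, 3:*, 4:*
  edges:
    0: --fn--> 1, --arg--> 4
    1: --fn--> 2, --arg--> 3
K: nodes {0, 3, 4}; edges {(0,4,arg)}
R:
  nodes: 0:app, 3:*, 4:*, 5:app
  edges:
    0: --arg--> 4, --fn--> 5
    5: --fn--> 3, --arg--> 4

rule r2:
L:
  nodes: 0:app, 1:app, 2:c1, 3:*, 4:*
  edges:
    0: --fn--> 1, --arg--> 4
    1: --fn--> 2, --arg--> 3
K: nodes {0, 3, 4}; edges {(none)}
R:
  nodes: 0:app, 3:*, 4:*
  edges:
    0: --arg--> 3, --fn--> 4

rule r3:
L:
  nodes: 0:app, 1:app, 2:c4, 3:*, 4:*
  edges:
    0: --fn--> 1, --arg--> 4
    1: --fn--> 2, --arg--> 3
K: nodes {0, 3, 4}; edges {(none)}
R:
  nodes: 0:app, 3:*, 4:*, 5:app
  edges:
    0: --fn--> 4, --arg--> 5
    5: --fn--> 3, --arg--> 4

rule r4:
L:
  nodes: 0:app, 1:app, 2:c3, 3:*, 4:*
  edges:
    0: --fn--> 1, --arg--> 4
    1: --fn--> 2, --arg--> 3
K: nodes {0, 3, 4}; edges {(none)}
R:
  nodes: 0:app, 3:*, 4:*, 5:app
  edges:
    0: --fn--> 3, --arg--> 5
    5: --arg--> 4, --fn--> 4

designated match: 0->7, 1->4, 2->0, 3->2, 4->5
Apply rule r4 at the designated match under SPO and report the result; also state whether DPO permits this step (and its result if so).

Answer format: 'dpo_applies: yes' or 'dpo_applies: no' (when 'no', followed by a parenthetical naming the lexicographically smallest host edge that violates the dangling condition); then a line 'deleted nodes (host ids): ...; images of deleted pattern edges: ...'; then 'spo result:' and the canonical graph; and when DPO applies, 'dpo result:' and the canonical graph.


dpo_applies: no
(the rule deletes node 4, which keeps host edge (9,4,fn) outside the match image — the dangling condition fails, DPO blocks; SPO proceeds and side-deletes such edges)
deleted nodes (host ids): 0, 4; images of deleted pattern edges: (4,0,fn); (4,2,arg); (7,4,fn); (7,5,arg)
spo result:
nodes: 2:c4, 5:c3, 7:app, 8:c4, 9:app, 10:c2, 11:c2, 13:app, 14:c2, 15:app, 16:app
edges: (7,2,fn); (7,16,arg); (9,8,arg); (13,10,fn); (13,11,arg); (15,13,fn); (15,14,arg); (16,5,arg); (16,5,fn)


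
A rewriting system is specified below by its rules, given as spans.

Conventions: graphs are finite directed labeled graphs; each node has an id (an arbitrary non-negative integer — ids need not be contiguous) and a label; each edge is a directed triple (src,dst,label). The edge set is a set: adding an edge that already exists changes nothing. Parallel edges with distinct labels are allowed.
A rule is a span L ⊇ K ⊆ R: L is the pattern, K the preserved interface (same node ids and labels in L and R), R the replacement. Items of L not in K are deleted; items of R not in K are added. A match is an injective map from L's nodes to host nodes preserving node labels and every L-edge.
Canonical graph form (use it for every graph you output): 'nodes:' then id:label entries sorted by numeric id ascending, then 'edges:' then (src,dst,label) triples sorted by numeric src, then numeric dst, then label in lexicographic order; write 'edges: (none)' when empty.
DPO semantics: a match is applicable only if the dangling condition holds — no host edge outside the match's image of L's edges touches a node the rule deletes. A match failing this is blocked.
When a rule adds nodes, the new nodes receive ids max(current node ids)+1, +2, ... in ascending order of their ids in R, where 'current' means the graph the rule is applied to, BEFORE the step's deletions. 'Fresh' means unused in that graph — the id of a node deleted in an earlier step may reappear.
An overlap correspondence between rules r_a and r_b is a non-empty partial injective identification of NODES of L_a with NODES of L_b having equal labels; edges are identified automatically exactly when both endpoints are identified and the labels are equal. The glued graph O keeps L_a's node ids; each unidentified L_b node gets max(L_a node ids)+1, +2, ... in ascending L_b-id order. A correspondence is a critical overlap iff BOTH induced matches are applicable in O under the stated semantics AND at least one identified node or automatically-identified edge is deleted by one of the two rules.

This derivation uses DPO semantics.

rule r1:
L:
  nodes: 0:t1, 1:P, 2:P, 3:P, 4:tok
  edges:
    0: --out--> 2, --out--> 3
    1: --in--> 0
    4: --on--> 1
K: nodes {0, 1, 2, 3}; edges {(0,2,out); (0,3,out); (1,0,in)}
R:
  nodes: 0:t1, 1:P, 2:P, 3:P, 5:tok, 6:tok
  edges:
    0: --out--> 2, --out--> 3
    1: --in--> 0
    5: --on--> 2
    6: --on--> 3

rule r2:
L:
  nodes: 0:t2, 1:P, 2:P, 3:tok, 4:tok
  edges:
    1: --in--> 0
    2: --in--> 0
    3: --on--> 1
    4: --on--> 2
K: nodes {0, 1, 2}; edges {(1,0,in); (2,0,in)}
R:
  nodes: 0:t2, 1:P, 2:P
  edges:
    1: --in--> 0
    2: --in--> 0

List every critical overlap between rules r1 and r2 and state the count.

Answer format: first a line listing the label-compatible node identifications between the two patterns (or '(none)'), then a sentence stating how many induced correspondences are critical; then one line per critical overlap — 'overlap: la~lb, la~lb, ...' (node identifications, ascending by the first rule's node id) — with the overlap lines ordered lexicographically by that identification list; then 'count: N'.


label-compatible node identifications between L(r1) and L(r2): 1~1, 1~2, 2~1, 2~2, 3~1, 3~2, 4~3, 4~4
6 of the induced correspondences are critical overlaps of r1 and r2.
overlap: 1~1, 2~2, 4~3
overlap: 1~1, 3~2, 4~3
overlap: 1~1, 4~3
overlap: 1~2, 2~1, 4~4
overlap: 1~2, 3~1, 4~4
overlap: 1~2, 4~4
count: 6


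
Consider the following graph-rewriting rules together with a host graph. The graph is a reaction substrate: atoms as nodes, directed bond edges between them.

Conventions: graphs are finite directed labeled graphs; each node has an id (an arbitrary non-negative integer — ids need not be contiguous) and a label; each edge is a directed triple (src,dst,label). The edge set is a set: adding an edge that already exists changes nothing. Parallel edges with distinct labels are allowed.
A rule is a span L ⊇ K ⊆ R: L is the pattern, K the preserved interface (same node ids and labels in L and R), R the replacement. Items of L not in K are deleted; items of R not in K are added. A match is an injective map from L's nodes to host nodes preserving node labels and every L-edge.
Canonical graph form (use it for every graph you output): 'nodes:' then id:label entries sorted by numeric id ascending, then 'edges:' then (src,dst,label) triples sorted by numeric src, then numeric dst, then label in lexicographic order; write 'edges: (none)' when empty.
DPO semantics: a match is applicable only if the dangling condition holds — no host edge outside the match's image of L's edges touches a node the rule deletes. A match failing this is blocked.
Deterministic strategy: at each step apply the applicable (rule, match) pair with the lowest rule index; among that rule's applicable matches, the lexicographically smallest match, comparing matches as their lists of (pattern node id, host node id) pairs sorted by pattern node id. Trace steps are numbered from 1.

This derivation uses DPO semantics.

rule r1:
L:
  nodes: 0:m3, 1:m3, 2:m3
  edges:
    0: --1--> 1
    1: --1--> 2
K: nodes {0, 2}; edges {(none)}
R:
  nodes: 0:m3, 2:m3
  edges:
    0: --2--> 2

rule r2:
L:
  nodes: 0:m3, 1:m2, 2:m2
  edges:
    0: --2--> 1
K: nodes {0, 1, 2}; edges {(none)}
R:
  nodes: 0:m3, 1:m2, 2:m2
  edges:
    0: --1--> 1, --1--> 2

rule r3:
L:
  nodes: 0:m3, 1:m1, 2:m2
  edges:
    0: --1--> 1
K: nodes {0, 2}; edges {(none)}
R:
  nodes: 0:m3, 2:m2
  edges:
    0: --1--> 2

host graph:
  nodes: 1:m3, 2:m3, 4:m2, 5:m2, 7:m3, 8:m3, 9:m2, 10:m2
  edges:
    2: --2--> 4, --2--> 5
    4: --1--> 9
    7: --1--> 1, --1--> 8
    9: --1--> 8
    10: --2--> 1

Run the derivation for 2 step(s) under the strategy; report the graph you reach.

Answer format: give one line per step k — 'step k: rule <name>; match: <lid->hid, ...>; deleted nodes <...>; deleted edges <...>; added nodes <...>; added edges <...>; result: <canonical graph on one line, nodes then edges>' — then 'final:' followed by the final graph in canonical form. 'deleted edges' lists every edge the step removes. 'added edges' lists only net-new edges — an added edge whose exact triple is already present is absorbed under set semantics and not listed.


step 1: rule r2; match: 0->2, 1->4, 2->5; deleted nodes (none); deleted edges (2,4,2); added nodes (none); added edges (2,4,1); (2,5,1); result: nodes: 1:m3, 2:m3, 4:m2, 5:m2, 7:m3, 8:m3, 9:m2, 10:m2 edges: (2,4,1); (2,5,1); (2,5,2); (4,9,1); (7,1,1); (7,8,1); (9,8,1); (10,1,2)
step 2: rule r2; match: 0->2, 1->5, 2->4; deleted nodes (none); deleted edges (2,5,2); added nodes (none); added edges (none); result: nodes: 1:m3, 2:m3, 4:m2, 5:m2, 7:m3, 8:m3, 9:m2, 10:m2 edges: (2,4,1); (2,5,1); (4,9,1); (7,1,1); (7,8,1); (9,8,1); (10,1,2)
final:
nodes: 1:m3, 2:m3, 4:m2, 5:m2, 7:m3, 8:m3, 9:m2, 10:m2
edges: (2,4,1); (2,5,1); (4,9,1); (7,1,1); (7,8,1); (9,8,1); (10,1,2)


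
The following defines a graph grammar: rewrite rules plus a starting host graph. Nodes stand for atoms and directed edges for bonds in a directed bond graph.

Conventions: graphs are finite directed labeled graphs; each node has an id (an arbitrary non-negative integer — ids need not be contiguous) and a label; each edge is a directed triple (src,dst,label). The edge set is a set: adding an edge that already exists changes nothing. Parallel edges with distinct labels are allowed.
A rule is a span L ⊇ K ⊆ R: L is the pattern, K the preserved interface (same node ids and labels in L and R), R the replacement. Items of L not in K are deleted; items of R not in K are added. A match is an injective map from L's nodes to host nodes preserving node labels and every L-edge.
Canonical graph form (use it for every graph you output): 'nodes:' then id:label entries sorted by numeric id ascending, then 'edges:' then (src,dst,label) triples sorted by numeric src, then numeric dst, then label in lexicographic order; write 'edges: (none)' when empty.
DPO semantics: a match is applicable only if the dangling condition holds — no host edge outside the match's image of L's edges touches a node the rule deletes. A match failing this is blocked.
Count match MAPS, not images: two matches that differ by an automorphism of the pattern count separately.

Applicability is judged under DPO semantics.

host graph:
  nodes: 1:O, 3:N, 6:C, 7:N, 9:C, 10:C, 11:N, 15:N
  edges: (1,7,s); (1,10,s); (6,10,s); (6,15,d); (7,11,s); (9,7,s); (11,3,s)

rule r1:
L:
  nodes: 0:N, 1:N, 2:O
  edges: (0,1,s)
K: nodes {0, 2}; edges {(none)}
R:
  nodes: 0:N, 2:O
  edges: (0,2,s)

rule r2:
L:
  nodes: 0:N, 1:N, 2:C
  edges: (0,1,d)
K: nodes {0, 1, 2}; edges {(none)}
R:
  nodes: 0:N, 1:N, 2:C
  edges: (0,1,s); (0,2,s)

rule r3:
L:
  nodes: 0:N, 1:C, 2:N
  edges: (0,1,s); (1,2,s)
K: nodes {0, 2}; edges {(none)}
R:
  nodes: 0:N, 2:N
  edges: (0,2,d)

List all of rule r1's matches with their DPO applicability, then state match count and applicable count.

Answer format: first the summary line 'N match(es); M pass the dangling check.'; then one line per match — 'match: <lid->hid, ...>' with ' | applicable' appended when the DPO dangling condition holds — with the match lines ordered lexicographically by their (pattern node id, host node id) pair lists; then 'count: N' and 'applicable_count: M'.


2 match(es); 1 pass the dangling check.
match: 0->7, 1->11, 2->1
match: 0->11, 1->3, 2->1 | applicable
count: 2
applicable_count: 1


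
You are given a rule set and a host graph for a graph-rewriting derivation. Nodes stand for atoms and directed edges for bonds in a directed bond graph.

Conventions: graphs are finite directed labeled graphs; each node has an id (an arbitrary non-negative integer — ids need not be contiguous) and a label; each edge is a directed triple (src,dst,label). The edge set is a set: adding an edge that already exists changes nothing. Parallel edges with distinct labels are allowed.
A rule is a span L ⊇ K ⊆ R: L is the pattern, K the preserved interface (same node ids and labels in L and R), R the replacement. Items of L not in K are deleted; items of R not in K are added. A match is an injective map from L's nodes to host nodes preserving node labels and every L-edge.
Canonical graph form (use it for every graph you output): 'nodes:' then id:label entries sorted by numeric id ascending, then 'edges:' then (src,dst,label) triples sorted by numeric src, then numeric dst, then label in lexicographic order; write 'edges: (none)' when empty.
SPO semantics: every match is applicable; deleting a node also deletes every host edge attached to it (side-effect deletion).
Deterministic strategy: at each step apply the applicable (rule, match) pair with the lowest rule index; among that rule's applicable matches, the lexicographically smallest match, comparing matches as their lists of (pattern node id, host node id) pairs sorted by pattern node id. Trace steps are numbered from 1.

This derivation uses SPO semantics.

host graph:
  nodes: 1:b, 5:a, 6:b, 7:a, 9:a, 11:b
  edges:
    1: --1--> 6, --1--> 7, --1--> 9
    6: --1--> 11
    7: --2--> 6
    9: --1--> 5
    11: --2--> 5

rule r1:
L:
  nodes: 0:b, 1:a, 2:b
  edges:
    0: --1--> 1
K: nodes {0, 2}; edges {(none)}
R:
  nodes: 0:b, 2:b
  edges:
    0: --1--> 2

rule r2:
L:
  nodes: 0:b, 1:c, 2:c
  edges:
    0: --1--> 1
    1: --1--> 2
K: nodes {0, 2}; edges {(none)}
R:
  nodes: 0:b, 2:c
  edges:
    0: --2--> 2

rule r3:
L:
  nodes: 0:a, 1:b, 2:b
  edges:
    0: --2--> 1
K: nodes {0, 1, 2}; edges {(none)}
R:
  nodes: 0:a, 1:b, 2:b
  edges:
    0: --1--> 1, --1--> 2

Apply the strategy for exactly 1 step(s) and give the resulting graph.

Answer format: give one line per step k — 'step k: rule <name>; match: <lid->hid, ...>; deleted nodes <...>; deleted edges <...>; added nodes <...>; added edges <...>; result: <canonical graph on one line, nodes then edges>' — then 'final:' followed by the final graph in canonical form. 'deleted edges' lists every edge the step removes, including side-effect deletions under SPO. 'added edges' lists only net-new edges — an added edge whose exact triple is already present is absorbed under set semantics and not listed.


step 1: rule r1; match: 0->1, 1->7, 2->6; deleted nodes 7; deleted edges (1,7,1); (7,6,2); added nodes (none); added edges (none); result: nodes: 1:b, 5:a, 6:b, 9:a, 11:b edges: (1,6,1); (1,9,1); (6,11,1); (9,5,1); (11,5,2)
final:
nodes: 1:b, 5:a, 6:b, 9:a, 11:b
edges: (1,6,1); (1,9,1); (6,11,1); (9,5,1); (11,5,2)


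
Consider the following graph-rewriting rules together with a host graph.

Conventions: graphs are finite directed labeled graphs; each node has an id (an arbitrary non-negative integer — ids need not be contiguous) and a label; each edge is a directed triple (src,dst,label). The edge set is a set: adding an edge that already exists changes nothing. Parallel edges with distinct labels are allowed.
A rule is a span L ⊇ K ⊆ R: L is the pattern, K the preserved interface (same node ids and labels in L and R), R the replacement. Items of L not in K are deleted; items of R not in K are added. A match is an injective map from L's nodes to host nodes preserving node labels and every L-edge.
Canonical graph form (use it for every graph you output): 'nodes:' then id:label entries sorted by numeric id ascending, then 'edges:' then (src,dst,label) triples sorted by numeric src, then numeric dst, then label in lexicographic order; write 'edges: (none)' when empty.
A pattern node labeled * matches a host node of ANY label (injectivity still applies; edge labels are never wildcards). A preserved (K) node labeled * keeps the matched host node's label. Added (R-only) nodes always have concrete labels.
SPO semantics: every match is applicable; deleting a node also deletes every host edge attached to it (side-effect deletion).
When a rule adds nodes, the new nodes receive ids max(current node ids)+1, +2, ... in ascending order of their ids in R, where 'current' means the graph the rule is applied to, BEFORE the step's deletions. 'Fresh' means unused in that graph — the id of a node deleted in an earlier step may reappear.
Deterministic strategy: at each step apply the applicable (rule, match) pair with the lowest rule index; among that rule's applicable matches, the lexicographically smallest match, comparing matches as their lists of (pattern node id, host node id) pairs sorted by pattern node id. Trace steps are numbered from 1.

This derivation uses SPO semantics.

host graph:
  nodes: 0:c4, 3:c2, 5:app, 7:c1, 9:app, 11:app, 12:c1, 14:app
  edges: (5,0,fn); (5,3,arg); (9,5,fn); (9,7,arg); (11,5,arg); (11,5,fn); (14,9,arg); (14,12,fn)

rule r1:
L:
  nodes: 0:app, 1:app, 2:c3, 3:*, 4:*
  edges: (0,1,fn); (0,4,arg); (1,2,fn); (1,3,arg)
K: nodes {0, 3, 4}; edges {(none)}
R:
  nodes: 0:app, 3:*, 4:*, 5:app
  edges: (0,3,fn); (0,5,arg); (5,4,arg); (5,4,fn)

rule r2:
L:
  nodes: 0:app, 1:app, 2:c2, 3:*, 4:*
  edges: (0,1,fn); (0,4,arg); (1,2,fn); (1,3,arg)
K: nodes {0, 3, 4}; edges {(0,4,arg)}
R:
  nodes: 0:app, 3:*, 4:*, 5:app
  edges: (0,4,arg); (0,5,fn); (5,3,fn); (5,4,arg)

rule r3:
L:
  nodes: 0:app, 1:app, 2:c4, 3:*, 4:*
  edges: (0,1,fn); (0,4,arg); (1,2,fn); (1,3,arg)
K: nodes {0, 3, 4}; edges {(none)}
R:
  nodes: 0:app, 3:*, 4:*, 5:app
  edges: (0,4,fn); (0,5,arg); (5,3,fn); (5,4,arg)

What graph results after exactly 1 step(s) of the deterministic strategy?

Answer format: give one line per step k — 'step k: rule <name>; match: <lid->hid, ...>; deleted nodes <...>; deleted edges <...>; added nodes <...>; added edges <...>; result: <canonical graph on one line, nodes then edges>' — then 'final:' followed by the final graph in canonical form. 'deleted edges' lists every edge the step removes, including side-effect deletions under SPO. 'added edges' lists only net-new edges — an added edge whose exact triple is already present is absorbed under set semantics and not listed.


step 1: rule r3; match: 0->9, 1->5, 2->0, 3->3, 4->7; deleted nodes 0, 5; deleted edges (5,0,fn); (5,3,arg); (9,5,fn); (9,7,arg); (11,5,arg); (11,5,fn); added nodes 15; added edges (9,7,fn); (9,15,arg); (15,3,fn); (15,7,arg); result: nodes: 3:c2, 7:c1, 9:app, 11:app, 12:c1, 14:app, 15:app edges: (9,7,fn); (9,15,arg); (14,9,arg); (14,12,fn); (15,3,fn); (15,7,arg)
final:
nodes: 3:c2, 7:c1, 9:app, 11:app, 12:c1, 14:app, 15:app
edges: (9,7,fn); (9,15,arg); (14,9,arg); (14,12,fn); (15,3,fn); (15,7,arg)


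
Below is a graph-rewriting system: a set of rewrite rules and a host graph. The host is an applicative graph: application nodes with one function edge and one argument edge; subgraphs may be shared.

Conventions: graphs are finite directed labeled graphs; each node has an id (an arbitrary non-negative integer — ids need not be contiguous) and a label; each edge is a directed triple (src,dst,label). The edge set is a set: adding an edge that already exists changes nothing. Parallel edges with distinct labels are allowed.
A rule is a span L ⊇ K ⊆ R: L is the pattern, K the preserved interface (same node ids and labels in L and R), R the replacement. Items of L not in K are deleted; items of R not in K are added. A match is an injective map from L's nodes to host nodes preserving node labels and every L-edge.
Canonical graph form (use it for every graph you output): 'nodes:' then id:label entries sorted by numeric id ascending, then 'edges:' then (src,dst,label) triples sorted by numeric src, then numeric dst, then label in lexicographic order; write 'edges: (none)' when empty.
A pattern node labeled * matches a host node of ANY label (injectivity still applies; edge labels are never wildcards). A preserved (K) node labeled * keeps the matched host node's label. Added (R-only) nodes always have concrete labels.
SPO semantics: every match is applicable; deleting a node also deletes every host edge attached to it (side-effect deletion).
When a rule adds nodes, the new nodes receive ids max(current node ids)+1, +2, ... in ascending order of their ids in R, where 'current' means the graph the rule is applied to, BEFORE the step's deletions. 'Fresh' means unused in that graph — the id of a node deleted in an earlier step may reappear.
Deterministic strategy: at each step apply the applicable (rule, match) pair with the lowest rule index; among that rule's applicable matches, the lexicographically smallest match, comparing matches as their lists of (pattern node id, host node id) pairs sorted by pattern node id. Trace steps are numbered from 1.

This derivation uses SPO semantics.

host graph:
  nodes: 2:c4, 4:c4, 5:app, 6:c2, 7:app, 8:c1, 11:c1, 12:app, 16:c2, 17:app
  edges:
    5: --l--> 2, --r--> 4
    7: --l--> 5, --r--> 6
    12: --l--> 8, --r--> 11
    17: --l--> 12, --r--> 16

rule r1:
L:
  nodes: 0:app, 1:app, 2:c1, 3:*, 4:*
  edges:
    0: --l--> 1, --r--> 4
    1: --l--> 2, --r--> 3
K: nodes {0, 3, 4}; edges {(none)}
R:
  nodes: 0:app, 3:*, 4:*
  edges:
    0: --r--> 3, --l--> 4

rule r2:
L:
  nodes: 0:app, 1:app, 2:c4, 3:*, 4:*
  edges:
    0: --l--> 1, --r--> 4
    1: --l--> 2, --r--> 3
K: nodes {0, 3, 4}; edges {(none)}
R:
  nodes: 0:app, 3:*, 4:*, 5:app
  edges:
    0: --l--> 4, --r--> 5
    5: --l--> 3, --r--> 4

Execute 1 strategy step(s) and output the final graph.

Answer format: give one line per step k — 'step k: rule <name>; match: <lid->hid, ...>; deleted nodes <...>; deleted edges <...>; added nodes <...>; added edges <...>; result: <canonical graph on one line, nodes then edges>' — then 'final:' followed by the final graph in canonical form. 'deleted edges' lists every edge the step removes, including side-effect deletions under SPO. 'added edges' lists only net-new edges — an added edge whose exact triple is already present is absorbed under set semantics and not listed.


step 1: rule r1; match: 0->17, 1->12, 2->8, 3->11, 4->16; deleted nodes 8, 12; deleted edges (12,8,l); (12,11,r); (17,12,l); (17,16,r); added nodes (none); added edges (17,11,r); (17,16,l); result: nodes: 2:c4, 4:c4, 5:app, 6:c2, 7:app, 11:c1, 16:c2, 17:app edges: (5,2,l); (5,4,r); (7,5,l); (7,6,r); (17,11,r); (17,16,l)
final:
nodes: 2:c4, 4:c4, 5:app, 6:c2, 7:app, 11:c1, 16:c2, 17:app
edges: (5,2,l); (5,4,r); (7,5,l); (7,6,r); (17,11,r); (17,16,l)


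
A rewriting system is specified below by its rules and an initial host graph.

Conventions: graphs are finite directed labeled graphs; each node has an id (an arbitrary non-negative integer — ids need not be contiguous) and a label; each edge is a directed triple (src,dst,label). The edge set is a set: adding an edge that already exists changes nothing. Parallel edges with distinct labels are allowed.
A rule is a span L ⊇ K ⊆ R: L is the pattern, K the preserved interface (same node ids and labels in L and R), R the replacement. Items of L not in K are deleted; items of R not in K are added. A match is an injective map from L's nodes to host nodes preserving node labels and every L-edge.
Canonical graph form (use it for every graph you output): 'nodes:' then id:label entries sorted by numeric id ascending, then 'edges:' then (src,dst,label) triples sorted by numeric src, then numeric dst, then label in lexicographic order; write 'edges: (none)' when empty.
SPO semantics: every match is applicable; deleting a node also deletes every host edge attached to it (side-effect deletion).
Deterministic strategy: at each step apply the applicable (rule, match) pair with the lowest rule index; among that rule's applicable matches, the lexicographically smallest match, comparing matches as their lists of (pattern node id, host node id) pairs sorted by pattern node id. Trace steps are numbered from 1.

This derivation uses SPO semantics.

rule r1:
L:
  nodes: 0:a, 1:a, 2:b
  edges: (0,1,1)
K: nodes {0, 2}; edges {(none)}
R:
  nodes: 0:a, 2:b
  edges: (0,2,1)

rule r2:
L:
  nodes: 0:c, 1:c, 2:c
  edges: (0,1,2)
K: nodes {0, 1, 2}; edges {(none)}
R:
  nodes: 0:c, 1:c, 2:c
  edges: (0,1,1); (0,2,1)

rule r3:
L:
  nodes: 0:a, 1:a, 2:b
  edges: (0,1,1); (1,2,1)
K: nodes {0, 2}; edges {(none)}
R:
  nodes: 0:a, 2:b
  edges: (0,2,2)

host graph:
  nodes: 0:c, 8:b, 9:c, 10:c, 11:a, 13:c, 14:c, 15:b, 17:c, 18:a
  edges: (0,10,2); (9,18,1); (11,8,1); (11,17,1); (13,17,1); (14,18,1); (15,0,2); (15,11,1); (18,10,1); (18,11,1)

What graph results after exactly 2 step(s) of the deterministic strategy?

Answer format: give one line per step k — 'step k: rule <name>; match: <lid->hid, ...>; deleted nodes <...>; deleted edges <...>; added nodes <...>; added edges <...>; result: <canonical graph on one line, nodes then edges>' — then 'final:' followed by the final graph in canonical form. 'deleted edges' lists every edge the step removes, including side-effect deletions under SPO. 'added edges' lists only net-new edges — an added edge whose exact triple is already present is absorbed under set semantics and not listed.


step 1: rule r1; match: 0->18, 1->11, 2->8; deleted nodes 11; deleted edges (11,8,1); (11,17,1); (15,11,1); (18,11,1); added nodes (none); added edges (18,8,1); result: nodes: 0:c, 8:b, 9:c, 10:c, 13:c, 14:c, 15:b, 17:c, 18:a edges: (0,10,2); (9,18,1); (13,17,1); (14,18,1); (15,0,2); (18,8,1); (18,10,1)
step 2: rule r2; match: 0->0, 1->10, 2->9; deleted nodes (none); deleted edges (0,10,2); added nodes (none); added edges (0,9,1); (0,10,1); result: nodes: 0:c, 8:b, 9:c, 10:c, 13:c, 14:c, 15:b, 17:c, 18:a edges: (0,9,1); (0,10,1); (9,18,1); (13,17,1); (14,18,1); (15,0,2); (18,8,1); (18,10,1)
final:
nodes: 0:c, 8:b, 9:c, 10:c, 13:c, 14:c, 15:b, 17:c, 18:a
edges: (0,9,1); (0,10,1); (9,18,1); (13,17,1); (14,18,1); (15,0,2); (18,8,1); (18,10,1)


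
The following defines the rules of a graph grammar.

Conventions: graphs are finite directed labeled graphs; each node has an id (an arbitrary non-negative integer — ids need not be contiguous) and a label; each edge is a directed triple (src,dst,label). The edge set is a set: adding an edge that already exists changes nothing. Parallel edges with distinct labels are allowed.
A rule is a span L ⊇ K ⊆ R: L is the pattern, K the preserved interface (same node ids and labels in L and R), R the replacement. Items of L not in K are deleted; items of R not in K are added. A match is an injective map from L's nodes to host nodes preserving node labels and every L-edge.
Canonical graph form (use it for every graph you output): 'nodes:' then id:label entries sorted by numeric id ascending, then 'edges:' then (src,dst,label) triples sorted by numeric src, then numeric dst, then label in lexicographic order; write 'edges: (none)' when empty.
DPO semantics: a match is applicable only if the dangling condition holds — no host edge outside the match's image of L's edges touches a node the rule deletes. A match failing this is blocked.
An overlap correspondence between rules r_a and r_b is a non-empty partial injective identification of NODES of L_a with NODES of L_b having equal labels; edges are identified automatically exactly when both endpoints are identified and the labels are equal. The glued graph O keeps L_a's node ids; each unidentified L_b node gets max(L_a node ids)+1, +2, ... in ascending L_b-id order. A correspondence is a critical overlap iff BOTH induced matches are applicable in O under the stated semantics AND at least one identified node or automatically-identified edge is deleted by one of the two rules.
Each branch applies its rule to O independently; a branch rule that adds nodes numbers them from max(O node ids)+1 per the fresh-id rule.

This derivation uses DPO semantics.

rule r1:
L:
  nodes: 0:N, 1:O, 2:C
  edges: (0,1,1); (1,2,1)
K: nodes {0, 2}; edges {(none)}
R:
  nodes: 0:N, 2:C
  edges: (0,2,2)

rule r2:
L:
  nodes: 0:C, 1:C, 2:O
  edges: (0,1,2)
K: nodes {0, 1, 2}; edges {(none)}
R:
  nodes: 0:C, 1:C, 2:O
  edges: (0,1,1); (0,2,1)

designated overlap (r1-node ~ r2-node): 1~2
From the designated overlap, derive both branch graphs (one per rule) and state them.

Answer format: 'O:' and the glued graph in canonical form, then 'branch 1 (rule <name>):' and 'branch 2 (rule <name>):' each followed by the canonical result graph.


O:
nodes: 0:N, 1:O, 2:C, 3:C, 4:C
edges: (0,1,1); (1,2,1); (3,4,2)
branch 1 (rule r1):
nodes: 0:N, 2:C, 3:C, 4:C
edges: (0,2,2); (3,4,2)
branch 2 (rule r2):
nodes: 0:N, 1:O, 2:C, 3:C, 4:C
edges: (0,1,1); (1,2,1); (3,1,1); (3,4,1)


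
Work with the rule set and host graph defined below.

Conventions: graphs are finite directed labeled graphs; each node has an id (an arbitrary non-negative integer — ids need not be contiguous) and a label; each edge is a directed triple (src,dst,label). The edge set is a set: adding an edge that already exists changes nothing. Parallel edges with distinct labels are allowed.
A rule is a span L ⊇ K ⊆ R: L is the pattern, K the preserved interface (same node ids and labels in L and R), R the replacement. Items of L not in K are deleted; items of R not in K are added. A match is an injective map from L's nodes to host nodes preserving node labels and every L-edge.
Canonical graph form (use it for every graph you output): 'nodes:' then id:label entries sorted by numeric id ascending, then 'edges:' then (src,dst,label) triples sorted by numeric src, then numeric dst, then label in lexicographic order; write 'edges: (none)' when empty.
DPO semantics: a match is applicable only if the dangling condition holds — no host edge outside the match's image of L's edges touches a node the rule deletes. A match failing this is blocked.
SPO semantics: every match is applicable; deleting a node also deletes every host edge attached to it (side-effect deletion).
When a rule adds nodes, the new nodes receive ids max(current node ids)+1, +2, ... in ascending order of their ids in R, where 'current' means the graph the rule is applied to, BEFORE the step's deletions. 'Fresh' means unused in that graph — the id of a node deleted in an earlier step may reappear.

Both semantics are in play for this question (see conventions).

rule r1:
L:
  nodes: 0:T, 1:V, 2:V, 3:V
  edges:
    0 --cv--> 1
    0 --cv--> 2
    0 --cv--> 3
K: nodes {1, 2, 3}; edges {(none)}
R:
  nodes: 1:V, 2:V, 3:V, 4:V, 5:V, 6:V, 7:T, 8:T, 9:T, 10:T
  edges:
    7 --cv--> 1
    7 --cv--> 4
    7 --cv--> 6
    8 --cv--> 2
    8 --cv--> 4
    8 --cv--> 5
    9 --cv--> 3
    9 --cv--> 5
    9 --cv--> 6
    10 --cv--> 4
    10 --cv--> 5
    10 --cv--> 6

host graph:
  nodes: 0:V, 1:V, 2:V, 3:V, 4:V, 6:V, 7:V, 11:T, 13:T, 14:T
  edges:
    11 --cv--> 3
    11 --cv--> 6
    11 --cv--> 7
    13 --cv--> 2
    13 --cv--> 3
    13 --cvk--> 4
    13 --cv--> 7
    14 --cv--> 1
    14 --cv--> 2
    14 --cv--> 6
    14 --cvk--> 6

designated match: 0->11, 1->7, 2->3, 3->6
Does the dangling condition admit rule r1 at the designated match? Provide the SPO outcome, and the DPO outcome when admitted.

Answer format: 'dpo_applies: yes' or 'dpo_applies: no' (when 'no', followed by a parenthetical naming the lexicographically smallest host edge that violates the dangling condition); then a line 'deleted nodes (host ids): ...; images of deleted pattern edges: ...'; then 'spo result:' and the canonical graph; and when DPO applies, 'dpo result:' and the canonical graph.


dpo_applies: yes
deleted nodes (host ids): 11; images of deleted pattern edges: (11,3,cv); (11,6,cv); (11,7,cv)
spo result:
nodes: 0:V, 1:V, 2:V, 3:V, 4:V, 6:V, 7:V, 13:T, 14:T, 15:V, 16:V, 17:V, 18:T, 19:T, 20:T, 21:T
edges: (13,2,cv); (13,3,cv); (13,4,cvk); (13,7,cv); (14,1,cv); (14,2,cv); (14,6,cv); (14,6,cvk); (18,7,cv); (18,15,cv); (18,17,cv); (19,3,cv); (19,15,cv); (19,16,cv); (20,6,cv); (20,16,cv); (20,17,cv); (21,15,cv); (21,16,cv); (21,17,cv)
dpo result:
nodes: 0:V, 1:V, 2:V, 3:V, 4:V, 6:V, 7:V, 13:T, 14:T, 15:V, 16:V, 17:V, 18:T, 19:T, 20:T, 21:T
edges: (13,2,cv); (13,3,cv); (13,4,cvk); (13,7,cv); (14,1,cv); (14,2,cv); (14,6,cv); (14,6,cvk); (18,7,cv); (18,15,cv); (18,17,cv); (19,3,cv); (19,15,cv); (19,16,cv); (20,6,cv); (20,16,cv); (20,17,cv); (21,15,cv); (21,16,cv); (21,17,cv)
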